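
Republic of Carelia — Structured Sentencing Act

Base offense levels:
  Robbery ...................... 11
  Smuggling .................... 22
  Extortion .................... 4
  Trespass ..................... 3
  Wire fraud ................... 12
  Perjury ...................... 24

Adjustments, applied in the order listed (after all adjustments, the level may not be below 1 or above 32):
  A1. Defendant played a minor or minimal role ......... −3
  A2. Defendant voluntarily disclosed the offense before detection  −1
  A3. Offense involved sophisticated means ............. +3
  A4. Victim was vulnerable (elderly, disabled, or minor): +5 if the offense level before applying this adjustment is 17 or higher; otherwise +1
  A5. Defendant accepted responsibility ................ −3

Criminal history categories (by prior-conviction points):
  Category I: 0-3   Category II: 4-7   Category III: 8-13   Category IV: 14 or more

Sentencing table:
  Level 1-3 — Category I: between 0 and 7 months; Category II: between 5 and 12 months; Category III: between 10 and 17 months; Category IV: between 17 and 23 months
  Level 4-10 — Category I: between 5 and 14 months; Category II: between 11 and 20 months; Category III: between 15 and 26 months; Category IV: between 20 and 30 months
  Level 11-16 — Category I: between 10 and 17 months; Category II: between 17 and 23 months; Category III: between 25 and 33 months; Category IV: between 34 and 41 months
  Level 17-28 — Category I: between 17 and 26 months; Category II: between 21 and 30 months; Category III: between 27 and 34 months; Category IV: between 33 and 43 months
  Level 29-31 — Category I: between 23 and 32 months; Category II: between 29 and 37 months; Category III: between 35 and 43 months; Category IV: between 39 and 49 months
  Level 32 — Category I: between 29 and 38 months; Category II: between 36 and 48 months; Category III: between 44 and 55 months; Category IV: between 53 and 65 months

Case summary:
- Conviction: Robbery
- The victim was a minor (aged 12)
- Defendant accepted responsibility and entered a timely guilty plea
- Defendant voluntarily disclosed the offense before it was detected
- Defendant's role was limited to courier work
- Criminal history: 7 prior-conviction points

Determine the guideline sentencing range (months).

Base offense level for robbery: 11.
A1 applies: 11 − 3 = 8.
A2 applies: 8 − 1 = 7.
A4 applies (level before this adjustment is 7 < 17, so +1): 7 + 1 = 8.
A5 applies: 8 − 3 = 5.
Final offense level: 5.
Criminal history: 7 prior points → Category II (4-7).
Level 5 falls in the 4-10 band.
Grid: Level 4-10 × Category II = 11-20 months.

11-20 months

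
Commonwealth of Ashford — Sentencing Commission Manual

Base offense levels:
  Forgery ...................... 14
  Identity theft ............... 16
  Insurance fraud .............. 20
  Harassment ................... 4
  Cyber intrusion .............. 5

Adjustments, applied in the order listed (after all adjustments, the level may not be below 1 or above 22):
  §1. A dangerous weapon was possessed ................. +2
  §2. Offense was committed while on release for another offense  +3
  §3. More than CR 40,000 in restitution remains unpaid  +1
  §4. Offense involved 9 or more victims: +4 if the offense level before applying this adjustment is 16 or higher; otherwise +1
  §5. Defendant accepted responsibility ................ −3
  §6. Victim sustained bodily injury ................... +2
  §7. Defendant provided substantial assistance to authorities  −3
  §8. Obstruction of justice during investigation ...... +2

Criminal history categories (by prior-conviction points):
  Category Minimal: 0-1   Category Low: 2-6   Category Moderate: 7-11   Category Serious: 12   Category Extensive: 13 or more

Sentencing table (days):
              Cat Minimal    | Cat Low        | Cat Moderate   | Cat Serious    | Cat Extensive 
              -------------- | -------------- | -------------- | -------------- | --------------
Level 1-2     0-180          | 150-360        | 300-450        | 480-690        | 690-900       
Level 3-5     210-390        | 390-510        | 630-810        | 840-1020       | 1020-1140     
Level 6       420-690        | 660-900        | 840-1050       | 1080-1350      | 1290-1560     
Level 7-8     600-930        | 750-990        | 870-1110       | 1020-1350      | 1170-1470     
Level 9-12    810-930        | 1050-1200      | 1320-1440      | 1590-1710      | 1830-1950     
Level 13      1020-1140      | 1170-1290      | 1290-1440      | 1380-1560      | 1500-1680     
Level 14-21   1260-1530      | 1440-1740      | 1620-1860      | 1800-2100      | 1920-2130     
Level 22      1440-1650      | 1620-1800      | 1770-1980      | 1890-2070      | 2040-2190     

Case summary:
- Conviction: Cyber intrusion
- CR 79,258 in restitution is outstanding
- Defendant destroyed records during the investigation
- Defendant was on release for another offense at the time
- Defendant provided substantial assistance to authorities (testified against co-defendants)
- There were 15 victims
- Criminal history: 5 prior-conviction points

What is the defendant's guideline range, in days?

Base offense level for cyber intrusion: 5.
§1 does not apply.
§2 applies: 5 + 3 = 8.
§3 applies: 8 + 1 = 9.
§4 applies (level before this adjustment is 9 < 16, so +1): 9 + 1 = 10.
§5 does not apply.
§6 does not apply.
§7 applies: 10 − 3 = 7.
§8 applies: 7 + 2 = 9.
Final offense level: 9.
Criminal history: 5 prior points → Category Low (2-6).
Level 9 falls in the 9-12 band.
Grid: Level 9-12 × Category Low = 1050-1200 days.

1050-1200 days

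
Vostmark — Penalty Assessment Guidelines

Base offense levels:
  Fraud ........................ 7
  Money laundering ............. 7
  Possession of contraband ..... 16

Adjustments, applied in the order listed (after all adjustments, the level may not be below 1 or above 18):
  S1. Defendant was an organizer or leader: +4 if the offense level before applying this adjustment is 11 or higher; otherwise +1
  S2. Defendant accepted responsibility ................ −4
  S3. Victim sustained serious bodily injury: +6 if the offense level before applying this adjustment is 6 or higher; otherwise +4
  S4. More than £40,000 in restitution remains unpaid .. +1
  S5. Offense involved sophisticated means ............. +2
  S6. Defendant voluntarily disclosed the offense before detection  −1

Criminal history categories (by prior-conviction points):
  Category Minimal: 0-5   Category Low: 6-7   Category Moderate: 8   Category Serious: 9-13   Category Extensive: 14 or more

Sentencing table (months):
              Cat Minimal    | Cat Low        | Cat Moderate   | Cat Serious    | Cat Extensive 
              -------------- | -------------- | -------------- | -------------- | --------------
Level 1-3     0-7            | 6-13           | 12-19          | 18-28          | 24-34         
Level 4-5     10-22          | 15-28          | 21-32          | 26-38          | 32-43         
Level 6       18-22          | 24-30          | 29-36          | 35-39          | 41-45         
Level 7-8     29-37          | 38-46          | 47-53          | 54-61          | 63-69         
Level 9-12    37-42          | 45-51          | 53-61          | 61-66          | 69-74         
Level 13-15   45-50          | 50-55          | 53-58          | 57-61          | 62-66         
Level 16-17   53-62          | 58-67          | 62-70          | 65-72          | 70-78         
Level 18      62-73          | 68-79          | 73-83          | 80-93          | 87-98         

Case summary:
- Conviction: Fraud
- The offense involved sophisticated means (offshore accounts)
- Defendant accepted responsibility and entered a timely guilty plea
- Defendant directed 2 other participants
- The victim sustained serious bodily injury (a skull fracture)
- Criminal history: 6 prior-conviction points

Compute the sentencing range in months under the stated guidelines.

45-51 months

Base offense level for fraud: 7.
S1 applies (level before this adjustment is 7 < 11, so +1): 7 + 1 = 8.
S2 applies: 8 − 4 = 4.
S3 applies (level before this adjustment is 4 < 6, so +4): 4 + 4 = 8.
S4 does not apply.
S5 applies: 8 + 2 = 10.
Final offense level: 10.
Criminal history: 6 prior points → Category Low (6-7).
Level 10 falls in the 9-12 band.
Grid: Level 9-12 × Category Low = 45-51 months.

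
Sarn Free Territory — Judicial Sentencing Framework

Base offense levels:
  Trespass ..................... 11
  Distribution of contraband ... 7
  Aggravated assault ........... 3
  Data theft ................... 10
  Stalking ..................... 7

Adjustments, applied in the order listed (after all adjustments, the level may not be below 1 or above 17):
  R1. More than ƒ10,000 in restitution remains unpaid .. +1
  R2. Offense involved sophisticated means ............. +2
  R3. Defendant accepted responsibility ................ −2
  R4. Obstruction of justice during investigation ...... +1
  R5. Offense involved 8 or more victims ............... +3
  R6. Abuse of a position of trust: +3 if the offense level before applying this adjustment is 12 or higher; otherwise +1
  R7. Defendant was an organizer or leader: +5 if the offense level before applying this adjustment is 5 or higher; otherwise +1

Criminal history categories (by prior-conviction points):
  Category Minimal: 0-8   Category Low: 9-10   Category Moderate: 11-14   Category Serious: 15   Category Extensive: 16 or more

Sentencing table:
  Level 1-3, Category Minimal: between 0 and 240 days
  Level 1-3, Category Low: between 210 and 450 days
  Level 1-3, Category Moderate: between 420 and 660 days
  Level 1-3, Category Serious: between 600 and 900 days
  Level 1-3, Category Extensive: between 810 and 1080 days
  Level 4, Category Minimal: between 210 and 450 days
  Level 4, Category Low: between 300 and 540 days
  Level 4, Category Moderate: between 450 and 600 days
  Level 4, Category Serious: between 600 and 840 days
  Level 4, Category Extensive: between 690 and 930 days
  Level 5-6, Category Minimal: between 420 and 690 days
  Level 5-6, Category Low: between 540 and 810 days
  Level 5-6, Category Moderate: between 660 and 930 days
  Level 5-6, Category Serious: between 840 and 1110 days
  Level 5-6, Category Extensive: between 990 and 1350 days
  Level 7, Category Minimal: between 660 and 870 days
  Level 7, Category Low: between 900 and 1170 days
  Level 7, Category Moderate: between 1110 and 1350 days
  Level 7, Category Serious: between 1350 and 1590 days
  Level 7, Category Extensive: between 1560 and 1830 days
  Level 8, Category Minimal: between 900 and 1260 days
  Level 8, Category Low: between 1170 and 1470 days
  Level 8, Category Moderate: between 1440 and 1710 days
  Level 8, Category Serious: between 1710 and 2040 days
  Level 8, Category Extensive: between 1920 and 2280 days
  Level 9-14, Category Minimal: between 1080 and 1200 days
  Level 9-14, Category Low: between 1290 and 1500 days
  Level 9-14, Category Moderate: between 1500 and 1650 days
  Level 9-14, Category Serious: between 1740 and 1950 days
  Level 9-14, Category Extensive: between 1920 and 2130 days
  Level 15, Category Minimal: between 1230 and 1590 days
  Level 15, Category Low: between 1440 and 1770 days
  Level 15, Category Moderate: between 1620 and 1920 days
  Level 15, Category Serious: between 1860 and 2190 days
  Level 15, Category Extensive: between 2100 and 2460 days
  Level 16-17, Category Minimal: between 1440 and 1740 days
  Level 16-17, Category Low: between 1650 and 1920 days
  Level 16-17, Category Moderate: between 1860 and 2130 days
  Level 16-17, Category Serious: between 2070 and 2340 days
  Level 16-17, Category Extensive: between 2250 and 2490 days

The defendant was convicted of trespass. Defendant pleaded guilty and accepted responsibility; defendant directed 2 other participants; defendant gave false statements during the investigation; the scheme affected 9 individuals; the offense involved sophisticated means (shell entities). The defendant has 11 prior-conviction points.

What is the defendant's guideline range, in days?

Base offense level for trespass: 11.
R2 applies: 11 + 2 = 13.
R3 applies: 13 − 2 = 11.
R4 applies: 11 + 1 = 12.
R5 applies: 12 + 3 = 15.
R6 does not apply.
R7 applies (level before this adjustment is 15 ≥ 5, so +5): 15 + 5 = 20.
Level 20 exceeds the maximum of 17; capped at 17.
Final offense level: 17.
Criminal history: 11 prior points → Category Moderate (11-14).
Level 17 falls in the 16-17 band.
Grid: Level 16-17 × Category Moderate = 1860-2130 days.

1860-2130 days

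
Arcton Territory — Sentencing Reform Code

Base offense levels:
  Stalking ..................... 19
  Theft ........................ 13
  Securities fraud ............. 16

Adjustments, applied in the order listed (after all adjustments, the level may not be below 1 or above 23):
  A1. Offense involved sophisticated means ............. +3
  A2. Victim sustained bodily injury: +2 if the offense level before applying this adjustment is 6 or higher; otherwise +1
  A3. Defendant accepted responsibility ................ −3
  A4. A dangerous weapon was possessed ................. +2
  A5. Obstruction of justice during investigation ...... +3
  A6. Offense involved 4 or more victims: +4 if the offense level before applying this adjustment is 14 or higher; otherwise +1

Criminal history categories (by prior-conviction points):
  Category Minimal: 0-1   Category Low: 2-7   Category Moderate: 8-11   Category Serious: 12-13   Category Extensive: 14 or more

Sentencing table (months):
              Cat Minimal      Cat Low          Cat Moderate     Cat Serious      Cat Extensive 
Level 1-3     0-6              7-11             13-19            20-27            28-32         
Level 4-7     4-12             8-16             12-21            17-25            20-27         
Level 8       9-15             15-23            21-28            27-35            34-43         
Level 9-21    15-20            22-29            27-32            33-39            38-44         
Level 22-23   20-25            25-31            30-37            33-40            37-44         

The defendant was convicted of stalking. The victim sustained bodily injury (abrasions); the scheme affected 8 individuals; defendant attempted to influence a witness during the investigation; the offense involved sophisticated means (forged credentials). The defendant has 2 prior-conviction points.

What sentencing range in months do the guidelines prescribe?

25-31 months

Base offense level for stalking: 19.
A1 applies: 19 + 3 = 22.
A2 applies (level before this adjustment is 22 ≥ 6, so +2): 22 + 2 = 24.
A4 does not apply.
A5 applies: 24 + 3 = 27.
A6 applies (level before this adjustment is 27 ≥ 14, so +4): 27 + 4 = 31.
Level 31 exceeds the maximum of 23; capped at 23.
Final offense level: 23.
Criminal history: 2 prior points → Category Low (2-7).
Level 23 falls in the 22-23 band.
Grid: Level 22-23 × Category Low = 25-31 months.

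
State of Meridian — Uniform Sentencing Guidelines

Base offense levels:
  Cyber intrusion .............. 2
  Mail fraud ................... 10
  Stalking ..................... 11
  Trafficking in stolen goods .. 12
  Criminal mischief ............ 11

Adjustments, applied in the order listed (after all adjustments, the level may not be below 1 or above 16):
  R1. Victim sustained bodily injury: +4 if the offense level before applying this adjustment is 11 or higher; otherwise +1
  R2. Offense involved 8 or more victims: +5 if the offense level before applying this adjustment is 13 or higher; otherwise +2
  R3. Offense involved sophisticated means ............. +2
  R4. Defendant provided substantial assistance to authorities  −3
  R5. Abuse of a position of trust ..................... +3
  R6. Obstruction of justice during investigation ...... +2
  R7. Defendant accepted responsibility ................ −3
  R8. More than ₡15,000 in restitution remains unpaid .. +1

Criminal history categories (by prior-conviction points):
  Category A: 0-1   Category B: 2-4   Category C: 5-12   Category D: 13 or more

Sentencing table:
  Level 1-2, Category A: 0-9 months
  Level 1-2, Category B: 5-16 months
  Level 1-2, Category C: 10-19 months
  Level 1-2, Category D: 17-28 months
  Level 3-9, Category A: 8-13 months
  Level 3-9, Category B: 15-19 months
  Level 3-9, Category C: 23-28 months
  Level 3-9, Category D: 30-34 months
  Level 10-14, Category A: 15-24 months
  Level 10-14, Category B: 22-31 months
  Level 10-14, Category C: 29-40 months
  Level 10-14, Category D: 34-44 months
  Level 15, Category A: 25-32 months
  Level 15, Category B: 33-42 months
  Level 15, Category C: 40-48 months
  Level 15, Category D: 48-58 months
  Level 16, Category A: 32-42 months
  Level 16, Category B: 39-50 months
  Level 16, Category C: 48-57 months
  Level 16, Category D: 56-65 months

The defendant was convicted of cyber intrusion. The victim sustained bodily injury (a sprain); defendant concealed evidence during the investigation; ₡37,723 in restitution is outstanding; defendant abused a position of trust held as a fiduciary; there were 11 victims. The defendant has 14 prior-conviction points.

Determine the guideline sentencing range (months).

Base offense level for cyber intrusion: 2.
R1 applies (level before this adjustment is 2 < 11, so +1): 2 + 1 = 3.
R2 applies (level before this adjustment is 3 < 13, so +2): 3 + 2 = 5.
R3 does not apply.
R5 applies: 5 + 3 = 8.
R6 applies: 8 + 2 = 10.
R8 applies: 10 + 1 = 11.
Final offense level: 11.
Criminal history: 14 prior points → Category D (13+).
Level 11 falls in the 10-14 band.
Grid: Level 10-14 × Category D = 34-44 months.

34-44 months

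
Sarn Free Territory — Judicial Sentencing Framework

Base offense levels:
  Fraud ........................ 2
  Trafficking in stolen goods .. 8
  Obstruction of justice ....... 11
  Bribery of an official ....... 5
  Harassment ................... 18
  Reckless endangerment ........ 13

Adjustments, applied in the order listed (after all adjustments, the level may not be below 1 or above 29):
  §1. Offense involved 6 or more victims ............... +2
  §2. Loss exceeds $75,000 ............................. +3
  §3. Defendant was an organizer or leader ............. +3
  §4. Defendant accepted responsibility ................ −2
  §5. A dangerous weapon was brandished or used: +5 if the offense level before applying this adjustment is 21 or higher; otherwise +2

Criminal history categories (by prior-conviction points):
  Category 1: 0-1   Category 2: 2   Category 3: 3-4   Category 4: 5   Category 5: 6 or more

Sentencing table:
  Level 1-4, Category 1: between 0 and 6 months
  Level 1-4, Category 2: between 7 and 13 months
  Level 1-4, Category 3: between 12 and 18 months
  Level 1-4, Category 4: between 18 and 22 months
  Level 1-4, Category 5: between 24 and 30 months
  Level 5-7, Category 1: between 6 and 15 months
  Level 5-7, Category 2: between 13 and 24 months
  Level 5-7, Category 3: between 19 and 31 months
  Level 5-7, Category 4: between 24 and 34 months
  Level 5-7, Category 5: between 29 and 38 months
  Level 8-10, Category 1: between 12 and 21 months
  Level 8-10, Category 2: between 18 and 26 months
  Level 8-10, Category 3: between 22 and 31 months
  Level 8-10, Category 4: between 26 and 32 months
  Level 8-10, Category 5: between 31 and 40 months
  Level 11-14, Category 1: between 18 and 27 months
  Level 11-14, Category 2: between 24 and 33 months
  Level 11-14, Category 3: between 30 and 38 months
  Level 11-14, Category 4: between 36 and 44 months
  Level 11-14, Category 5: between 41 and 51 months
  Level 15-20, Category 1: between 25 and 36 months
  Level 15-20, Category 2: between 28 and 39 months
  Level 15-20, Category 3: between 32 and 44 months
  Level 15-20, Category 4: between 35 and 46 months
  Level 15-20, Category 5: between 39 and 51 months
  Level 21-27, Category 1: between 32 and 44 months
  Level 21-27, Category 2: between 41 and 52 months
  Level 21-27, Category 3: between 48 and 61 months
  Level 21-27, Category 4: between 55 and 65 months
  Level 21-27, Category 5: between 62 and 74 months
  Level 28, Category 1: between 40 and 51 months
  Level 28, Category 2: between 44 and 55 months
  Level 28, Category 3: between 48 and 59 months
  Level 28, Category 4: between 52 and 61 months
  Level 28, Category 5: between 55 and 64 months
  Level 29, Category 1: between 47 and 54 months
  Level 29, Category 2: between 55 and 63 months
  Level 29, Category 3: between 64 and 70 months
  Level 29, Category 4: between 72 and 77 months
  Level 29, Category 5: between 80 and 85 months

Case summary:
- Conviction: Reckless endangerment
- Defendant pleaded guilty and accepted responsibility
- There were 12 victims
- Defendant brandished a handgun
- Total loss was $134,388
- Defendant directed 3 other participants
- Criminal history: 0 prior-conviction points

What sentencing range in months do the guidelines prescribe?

Base offense level for reckless endangerment: 13.
§1 applies: 13 + 2 = 15.
§2 applies: 15 + 3 = 18.
§3 applies: 18 + 3 = 21.
§4 applies: 21 − 2 = 19.
§5 applies (level before this adjustment is 19 < 21, so +2): 19 + 2 = 21.
Final offense level: 21.
Criminal history: 0 prior points → Category 1 (0-1).
Level 21 falls in the 21-27 band.
Grid: Level 21-27 × Category 1 = 32-44 months.

32-44 months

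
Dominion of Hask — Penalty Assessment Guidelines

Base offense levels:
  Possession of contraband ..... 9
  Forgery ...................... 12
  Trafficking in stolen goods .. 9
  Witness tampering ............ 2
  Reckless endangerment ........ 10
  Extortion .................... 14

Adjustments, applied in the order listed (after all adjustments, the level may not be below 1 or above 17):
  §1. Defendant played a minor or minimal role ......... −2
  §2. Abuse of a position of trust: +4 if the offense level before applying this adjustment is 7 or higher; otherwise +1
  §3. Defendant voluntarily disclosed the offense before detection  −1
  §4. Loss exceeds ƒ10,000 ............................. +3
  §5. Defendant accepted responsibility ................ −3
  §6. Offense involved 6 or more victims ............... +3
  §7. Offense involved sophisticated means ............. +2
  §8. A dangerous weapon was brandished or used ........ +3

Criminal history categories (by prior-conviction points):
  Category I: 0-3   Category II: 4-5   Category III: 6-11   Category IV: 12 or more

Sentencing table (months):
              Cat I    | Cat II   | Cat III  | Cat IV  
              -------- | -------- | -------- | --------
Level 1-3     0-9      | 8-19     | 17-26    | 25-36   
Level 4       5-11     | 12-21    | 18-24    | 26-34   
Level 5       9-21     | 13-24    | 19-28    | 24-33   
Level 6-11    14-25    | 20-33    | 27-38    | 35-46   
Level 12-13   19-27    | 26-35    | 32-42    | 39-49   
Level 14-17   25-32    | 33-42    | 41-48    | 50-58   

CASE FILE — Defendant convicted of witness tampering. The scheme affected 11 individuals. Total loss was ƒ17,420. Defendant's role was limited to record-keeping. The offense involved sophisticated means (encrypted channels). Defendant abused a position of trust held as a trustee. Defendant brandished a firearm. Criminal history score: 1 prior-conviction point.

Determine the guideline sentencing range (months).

Base offense level for witness tampering: 2.
§1 applies: 2 − 2 = 0.
§2 applies (level before this adjustment is 0 < 7, so +1): 0 + 1 = 1.
§4 applies: 1 + 3 = 4.
§5 does not apply.
§6 applies: 4 + 3 = 7.
§7 applies: 7 + 2 = 9.
§8 applies: 9 + 3 = 12.
Final offense level: 12.
Criminal history: 1 prior point → Category I (0-3).
Level 12 falls in the 12-13 band.
Grid: Level 12-13 × Category I = 19-27 months.

19-27 months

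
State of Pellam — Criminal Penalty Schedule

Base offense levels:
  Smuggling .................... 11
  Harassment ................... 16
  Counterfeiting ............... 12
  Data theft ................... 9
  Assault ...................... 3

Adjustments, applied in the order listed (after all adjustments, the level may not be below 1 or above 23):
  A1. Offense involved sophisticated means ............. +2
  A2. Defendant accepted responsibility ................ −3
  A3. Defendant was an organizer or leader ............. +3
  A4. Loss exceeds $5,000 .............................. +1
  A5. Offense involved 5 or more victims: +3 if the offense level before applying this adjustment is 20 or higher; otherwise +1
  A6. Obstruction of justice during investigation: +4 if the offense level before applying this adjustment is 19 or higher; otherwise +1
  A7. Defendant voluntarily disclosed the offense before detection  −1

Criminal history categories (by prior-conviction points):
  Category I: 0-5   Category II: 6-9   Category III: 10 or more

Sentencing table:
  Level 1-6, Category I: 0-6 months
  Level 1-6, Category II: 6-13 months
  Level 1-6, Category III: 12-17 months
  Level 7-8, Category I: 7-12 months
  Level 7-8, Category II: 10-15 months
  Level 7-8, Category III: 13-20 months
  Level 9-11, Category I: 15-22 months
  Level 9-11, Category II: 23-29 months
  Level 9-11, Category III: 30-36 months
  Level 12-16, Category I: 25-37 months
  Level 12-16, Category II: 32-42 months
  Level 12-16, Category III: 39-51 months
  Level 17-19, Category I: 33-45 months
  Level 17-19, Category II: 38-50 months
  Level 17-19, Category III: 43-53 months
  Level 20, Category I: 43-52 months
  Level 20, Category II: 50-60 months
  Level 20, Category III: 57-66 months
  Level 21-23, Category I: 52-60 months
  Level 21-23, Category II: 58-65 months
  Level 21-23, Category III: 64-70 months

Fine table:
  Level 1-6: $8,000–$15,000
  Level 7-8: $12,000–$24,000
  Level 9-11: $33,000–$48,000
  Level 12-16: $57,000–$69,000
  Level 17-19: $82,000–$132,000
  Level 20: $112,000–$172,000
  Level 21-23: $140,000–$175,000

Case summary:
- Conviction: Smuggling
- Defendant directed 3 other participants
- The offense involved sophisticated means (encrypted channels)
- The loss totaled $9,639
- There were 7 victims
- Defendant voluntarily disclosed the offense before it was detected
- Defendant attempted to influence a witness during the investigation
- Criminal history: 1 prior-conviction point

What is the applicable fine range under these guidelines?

$82,000–$132,000

Base offense level for smuggling: 11.
A1 applies: 11 + 2 = 13.
A2 does not apply.
A3 applies: 13 + 3 = 16.
A4 applies: 16 + 1 = 17.
A5 applies (level before this adjustment is 17 < 20, so +1): 17 + 1 = 18.
A6 applies (level before this adjustment is 18 < 19, so +1): 18 + 1 = 19.
A7 applies: 19 − 1 = 18.
Final offense level: 18.
Level 18 falls in the 17-19 band.
Fine table: Level 17-19 → $82,000–$132,000.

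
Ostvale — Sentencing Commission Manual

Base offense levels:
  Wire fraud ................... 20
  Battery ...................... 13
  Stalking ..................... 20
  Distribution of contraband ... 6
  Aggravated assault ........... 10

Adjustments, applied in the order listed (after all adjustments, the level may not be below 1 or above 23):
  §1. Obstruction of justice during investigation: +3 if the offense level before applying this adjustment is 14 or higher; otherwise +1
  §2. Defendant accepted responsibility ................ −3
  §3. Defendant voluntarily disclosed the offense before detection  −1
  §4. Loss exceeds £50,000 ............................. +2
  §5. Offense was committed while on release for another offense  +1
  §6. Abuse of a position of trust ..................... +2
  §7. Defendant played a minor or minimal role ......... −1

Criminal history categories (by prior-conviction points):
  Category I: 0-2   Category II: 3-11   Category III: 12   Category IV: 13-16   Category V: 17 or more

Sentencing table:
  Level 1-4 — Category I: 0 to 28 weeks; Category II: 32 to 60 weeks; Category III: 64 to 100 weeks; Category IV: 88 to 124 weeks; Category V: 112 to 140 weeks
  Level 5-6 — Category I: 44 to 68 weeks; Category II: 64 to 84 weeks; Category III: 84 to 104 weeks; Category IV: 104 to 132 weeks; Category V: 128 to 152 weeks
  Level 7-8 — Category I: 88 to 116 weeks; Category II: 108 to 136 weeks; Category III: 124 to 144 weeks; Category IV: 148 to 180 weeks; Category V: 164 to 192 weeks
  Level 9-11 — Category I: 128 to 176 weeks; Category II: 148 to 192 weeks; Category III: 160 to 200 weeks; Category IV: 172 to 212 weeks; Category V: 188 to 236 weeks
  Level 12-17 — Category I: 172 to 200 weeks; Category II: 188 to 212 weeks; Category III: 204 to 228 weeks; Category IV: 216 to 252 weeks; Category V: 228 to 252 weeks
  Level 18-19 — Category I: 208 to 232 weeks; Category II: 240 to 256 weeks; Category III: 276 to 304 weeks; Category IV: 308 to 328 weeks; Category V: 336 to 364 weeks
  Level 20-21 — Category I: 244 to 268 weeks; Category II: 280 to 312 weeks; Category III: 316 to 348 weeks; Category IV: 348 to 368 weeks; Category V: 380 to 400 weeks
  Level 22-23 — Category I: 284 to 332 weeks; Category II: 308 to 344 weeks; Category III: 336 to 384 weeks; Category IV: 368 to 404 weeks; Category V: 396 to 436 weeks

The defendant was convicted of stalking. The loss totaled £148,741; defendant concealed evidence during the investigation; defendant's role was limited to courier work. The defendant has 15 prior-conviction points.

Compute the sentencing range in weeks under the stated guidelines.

368-404 weeks

Base offense level for stalking: 20.
§1 applies (level before this adjustment is 20 ≥ 14, so +3): 20 + 3 = 23.
§3 does not apply.
§4 applies: 23 + 2 = 25.
§7 applies: 25 − 1 = 24.
Level 24 exceeds the maximum of 23; capped at 23.
Final offense level: 23.
Criminal history: 15 prior points → Category IV (13-16).
Level 23 falls in the 22-23 band.
Grid: Level 22-23 × Category IV = 368-404 weeks.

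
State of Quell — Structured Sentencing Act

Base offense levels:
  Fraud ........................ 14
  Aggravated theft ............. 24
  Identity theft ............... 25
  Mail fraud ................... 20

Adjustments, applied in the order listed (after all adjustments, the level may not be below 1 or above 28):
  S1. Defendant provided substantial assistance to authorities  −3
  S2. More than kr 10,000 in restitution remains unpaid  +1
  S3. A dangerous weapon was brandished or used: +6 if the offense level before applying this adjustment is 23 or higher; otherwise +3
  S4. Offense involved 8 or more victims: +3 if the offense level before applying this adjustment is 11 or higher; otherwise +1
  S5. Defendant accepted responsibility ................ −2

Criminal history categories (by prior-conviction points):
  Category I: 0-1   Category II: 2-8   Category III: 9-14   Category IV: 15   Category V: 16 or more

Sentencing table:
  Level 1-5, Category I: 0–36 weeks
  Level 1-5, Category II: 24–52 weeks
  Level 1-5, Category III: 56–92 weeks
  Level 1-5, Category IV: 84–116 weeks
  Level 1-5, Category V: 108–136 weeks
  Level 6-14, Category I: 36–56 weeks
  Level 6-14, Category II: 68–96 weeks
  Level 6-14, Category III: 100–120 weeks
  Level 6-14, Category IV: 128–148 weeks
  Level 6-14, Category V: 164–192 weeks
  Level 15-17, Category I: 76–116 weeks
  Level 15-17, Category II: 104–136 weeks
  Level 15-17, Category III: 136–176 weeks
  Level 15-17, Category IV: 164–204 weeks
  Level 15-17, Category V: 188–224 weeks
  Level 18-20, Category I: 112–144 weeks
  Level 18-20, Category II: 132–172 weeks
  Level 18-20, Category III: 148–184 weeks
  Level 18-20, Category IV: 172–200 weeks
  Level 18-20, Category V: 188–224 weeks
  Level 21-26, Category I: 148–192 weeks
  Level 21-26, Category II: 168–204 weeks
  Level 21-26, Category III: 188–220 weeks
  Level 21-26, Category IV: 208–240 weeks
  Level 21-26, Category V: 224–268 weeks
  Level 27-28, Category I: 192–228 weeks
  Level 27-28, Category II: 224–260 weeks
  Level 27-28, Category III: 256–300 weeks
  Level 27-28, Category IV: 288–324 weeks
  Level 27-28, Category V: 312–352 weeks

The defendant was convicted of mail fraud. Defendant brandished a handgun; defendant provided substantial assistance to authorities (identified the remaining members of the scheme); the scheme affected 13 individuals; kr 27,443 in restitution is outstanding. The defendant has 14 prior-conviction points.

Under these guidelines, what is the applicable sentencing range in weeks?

Base offense level for mail fraud: 20.
S1 applies: 20 − 3 = 17.
S2 applies: 17 + 1 = 18.
S3 applies (level before this adjustment is 18 < 23, so +3): 18 + 3 = 21.
S4 applies (level before this adjustment is 21 ≥ 11, so +3): 21 + 3 = 24.
Final offense level: 24.
Criminal history: 14 prior points → Category III (9-14).
Level 24 falls in the 21-26 band.
Grid: Level 21-26 × Category III = 188-220 weeks.

188-220 weeks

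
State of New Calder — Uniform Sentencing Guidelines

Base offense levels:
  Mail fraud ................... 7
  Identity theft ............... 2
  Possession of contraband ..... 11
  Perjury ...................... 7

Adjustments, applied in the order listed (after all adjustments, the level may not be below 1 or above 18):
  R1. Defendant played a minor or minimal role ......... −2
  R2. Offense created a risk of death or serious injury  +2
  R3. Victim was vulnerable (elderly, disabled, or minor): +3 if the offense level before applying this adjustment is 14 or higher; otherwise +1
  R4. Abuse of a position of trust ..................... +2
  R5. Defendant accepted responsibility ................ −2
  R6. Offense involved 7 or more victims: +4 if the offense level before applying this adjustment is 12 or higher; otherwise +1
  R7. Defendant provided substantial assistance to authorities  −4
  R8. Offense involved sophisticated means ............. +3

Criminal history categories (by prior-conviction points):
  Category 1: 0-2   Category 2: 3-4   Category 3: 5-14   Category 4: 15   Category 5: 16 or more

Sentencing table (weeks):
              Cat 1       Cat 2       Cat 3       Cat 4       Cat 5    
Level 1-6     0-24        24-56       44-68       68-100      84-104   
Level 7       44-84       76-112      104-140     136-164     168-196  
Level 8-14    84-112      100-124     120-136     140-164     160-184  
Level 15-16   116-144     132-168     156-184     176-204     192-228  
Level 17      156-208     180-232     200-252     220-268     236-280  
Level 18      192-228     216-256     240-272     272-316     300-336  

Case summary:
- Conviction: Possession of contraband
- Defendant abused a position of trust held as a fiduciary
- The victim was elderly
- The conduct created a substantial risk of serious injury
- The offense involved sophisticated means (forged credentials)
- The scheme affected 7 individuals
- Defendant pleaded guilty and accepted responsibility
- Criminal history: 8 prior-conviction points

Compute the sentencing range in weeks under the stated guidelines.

240-272 weeks

Base offense level for possession of contraband: 11.
R1 does not apply.
R2 applies: 11 + 2 = 13.
R3 applies (level before this adjustment is 13 < 14, so +1): 13 + 1 = 14.
R4 applies: 14 + 2 = 16.
R5 applies: 16 − 2 = 14.
R6 applies (level before this adjustment is 14 ≥ 12, so +4): 14 + 4 = 18.
R8 applies: 18 + 3 = 21.
Level 21 exceeds the maximum of 18; capped at 18.
Final offense level: 18.
Criminal history: 8 prior points → Category 3 (5-14).
Level 18 falls in the 18 band.
Grid: Level 18 × Category 3 = 240-272 weeks.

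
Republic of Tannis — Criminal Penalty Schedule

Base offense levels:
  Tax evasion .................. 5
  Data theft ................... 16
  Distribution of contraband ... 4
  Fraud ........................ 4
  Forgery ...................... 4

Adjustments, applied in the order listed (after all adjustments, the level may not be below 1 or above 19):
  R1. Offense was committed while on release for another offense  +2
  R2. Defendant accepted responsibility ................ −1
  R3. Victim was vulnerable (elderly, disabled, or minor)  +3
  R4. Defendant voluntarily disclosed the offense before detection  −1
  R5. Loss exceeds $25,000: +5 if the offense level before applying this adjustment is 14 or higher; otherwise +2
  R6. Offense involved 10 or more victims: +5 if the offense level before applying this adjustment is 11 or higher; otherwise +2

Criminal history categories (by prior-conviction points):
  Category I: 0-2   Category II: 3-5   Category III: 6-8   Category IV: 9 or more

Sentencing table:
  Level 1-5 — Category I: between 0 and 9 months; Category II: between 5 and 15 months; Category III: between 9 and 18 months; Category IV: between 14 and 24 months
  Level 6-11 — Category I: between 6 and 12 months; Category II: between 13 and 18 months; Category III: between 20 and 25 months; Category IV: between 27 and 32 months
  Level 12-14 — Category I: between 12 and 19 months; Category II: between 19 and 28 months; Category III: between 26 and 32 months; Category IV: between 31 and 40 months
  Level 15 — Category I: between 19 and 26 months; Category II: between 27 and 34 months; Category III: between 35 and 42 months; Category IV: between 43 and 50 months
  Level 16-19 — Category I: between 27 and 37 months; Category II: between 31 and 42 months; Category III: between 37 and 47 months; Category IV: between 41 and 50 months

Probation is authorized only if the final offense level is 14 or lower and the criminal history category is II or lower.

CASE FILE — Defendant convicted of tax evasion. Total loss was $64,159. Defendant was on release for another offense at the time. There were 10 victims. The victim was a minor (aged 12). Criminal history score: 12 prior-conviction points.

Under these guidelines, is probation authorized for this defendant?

Base offense level for tax evasion: 5.
R1 applies: 5 + 2 = 7.
R2 does not apply.
R3 applies: 7 + 3 = 10.
R5 applies (level before this adjustment is 10 < 14, so +2): 10 + 2 = 12.
R6 applies (level before this adjustment is 12 ≥ 11, so +5): 12 + 5 = 17.
Final offense level: 17.
Criminal history: 12 prior points → Category IV (9+).
Level 17 falls in the 16-19 band.
Grid: Level 16-19 × Category IV = 41-50 months.
Probation check: level 17 > 14 and category IV > II → not eligible.

No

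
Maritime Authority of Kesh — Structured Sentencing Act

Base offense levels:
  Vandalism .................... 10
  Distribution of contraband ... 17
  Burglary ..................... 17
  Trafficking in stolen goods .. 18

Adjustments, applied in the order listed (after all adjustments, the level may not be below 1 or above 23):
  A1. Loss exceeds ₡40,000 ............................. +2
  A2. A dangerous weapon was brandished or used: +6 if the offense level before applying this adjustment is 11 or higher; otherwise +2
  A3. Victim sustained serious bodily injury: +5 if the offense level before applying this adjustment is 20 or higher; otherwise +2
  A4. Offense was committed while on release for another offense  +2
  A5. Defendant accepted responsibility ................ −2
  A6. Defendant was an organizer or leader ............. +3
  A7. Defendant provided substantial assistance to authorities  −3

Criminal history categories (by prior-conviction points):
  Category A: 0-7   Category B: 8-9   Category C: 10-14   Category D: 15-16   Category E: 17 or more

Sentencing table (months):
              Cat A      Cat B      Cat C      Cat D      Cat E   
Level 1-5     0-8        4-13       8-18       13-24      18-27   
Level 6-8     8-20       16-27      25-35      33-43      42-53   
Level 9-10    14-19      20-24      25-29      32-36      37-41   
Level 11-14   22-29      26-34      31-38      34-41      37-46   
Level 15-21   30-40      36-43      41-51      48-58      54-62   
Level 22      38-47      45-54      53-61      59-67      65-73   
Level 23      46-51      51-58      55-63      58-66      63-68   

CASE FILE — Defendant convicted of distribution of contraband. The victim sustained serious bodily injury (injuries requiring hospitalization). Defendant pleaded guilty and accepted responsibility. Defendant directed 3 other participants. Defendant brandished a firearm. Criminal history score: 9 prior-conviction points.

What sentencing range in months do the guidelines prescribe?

Base offense level for distribution of contraband: 17.
A1 does not apply.
A2 applies (level before this adjustment is 17 ≥ 11, so +6): 17 + 6 = 23.
A3 applies (level before this adjustment is 23 ≥ 20, so +5): 23 + 5 = 28.
A5 applies: 28 − 2 = 26.
A6 applies: 26 + 3 = 29.
Level 29 exceeds the maximum of 23; capped at 23.
Final offense level: 23.
Criminal history: 9 prior points → Category B (8-9).
Level 23 falls in the 23 band.
Grid: Level 23 × Category B = 51-58 months.

51-58 months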